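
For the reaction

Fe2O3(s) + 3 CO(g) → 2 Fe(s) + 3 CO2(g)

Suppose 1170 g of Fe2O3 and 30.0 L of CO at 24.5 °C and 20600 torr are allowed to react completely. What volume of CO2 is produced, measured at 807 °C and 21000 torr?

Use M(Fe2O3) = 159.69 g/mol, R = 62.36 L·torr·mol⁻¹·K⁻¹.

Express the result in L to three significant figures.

n(Fe2O3) = 1170 / 159.69 = 7.327 mol
n(CO) = PV/RT = (20600 × 30.0) / (62.36 × 297.65) = 33.29 mol
For 7.327 mol Fe2O3, stoichiometry requires (3/1) × 7.327 = 21.98 mol CO; 33.29 mol is available, so Fe2O3 is limiting.
n(CO2) = (3/1) × 7.327 = 21.98 mol
V(CO2) = nRT/P = 21.98 × 62.36 × 1080.15 / 21000 = 70.50 L

70.5 L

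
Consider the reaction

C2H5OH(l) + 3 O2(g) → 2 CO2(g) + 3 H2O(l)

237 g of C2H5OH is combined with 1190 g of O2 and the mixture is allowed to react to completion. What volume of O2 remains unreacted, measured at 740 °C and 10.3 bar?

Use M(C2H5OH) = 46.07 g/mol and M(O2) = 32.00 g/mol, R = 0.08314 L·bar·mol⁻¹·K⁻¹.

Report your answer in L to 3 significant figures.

n(C2H5OH) = 237 / 46.07 = 5.144 mol
n(O2) = 1190 / 32.00 = 37.19 mol
For 5.144 mol C2H5OH, stoichiometry requires (3/1) × 5.144 = 15.43 mol O2; 37.19 mol is available, so C2H5OH is limiting.
n(O2) consumed = (3/1) × 5.144 = 15.43 mol; remaining = 37.19 − 15.43 = 21.76 mol
V(O2) = nRT/P = 21.76 × 0.08314 × 1013.15 / 10.3 = 178.0 L

178 L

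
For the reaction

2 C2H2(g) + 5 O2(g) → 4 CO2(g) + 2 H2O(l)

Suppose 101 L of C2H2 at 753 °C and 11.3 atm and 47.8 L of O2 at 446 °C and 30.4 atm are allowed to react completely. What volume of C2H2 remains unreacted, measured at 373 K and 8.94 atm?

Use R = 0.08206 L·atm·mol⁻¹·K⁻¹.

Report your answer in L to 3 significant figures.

12.7 L

n(C2H2) = PV/RT = (11.3 × 101) / (0.08206 × 1026.15) = 13.55 mol
n(O2) = PV/RT = (30.4 × 47.8) / (0.08206 × 719.15) = 24.62 mol
For 13.55 mol C2H2, stoichiometry requires (5/2) × 13.55 = 33.88 mol O2; 24.62 mol is available, so O2 is limiting.
n(C2H2) consumed = (2/5) × 24.62 = 9.848 mol; remaining = 13.55 − 9.848 = 3.702 mol
V(C2H2) = nRT/P = 3.702 × 0.08206 × 373 / 8.94 = 12.67 L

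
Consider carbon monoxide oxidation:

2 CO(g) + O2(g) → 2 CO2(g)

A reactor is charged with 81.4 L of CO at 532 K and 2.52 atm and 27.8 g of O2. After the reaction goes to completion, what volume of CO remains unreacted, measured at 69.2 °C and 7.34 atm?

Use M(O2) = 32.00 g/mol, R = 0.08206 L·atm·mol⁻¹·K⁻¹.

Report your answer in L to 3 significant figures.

11.3 L

n(CO) = PV/RT = (2.52 × 81.4) / (0.08206 × 532) = 4.699 mol
n(O2) = 27.8 / 32.00 = 0.8688 mol
For 4.699 mol CO, stoichiometry requires (1/2) × 4.699 = 2.349 mol O2; 0.8688 mol is available, so O2 is limiting.
n(CO) consumed = (2/1) × 0.8688 = 1.738 mol; remaining = 4.699 − 1.738 = 2.961 mol
V(CO) = nRT/P = 2.961 × 0.08206 × 342.35 / 7.34 = 11.33 L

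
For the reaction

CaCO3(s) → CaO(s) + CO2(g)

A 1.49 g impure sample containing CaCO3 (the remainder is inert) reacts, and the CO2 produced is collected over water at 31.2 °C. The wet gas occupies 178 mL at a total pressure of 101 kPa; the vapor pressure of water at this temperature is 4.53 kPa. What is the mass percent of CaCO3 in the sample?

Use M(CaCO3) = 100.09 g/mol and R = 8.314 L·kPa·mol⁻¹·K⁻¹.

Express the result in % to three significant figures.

P(CO2) = 101 − 4.53 = 96.47 kPa
n(CO2) = PV/RT = (96.47 × 0.1780) / (8.314 × 304.35) = 0.006786 mol
n(CaCO3) = (1/1) × 0.006786 = 0.006786 mol
m(CaCO3) = 0.006786 × 100.09 = 0.6792 g
%CaCO3 = 0.6792 / 1.49 × 100 = 45.58%

45.6 %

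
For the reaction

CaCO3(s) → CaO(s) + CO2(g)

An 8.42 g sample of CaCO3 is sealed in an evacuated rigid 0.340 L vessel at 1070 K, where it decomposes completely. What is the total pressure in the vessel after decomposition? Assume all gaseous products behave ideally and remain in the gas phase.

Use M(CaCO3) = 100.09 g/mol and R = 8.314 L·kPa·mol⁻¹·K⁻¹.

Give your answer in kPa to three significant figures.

2200 kPa

n(CaCO3) = 8.42 / 100.09 = 0.08412 mol
n(gas produced) = (1/1) × 0.08412 = 0.08412 mol
P = nRT/V = 0.08412 × 8.314 × 1070 / 0.340 = 2201 kPa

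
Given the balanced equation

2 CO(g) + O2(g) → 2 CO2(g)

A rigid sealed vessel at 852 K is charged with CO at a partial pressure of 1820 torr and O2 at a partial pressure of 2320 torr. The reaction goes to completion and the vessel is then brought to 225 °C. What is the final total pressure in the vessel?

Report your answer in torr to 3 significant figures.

1890 torr

Because the vessel is rigid and T is held at 852 K, work the stoichiometry in partial pressures (P_i = n_iRT/V).
P(O2) required for 1820 torr of CO = (1/2) × 1820 = 910.0 torr; available 2320 torr, so CO is limiting.
P(O2) remaining = 2320 − (1/2) × 1820 = 1410 torr
P(gaseous products) = (2)/2 × 1820 = 1820 torr
P_total at 852 K = 1410 + 1820 = 3230 torr
Scaling to 225 °C: P = 3230 × 498.15/852 = 1889 torr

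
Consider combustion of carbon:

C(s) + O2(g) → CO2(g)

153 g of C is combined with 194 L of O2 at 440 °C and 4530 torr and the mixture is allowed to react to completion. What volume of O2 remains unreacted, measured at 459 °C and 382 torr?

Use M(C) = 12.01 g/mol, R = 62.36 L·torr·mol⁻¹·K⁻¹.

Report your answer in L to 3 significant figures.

n(C) = 153 / 12.01 = 12.74 mol
n(O2) = PV/RT = (4530 × 194) / (62.36 × 713.15) = 19.76 mol
For 12.74 mol C, stoichiometry requires (1/1) × 12.74 = 12.74 mol O2; 19.76 mol is available, so C is limiting.
n(O2) consumed = (1/1) × 12.74 = 12.74 mol; remaining = 19.76 − 12.74 = 7.020 mol
V(O2) = nRT/P = 7.020 × 62.36 × 732.15 / 382 = 839.0 L

839 L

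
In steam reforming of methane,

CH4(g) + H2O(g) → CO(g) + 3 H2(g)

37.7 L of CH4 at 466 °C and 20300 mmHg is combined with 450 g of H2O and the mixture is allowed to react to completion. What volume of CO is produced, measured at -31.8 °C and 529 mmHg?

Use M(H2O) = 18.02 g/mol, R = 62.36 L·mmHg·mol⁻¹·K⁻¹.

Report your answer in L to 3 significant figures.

472 L

n(CH4) = PV/RT = (20300 × 37.7) / (62.36 × 739.15) = 16.60 mol
n(H2O) = 450 / 18.02 = 24.97 mol
For 16.60 mol CH4, stoichiometry requires (1/1) × 16.60 = 16.60 mol H2O; 24.97 mol is available, so CH4 is limiting.
n(CO) = (1/1) × 16.60 = 16.60 mol
V(CO) = nRT/P = 16.60 × 62.36 × 241.35 / 529 = 472.3 L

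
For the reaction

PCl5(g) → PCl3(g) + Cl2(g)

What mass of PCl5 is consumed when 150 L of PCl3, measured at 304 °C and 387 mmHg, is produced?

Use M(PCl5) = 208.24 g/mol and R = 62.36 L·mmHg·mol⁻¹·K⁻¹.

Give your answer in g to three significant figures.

n(PCl3) = PV/RT = (387 × 150) / (62.36 × 577.15) = 1.613 mol
n(PCl5) = (1/1) × 1.613 = 1.613 mol
m(PCl5) = 1.613 × 208.24 = 335.9 g

336 g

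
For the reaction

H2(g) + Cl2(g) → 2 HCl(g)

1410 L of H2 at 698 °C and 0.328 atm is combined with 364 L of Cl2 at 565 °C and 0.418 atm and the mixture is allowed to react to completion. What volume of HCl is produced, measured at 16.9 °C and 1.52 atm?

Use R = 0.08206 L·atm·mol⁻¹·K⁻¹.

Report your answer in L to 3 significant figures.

n(H2) = PV/RT = (0.328 × 1410) / (0.08206 × 971.15) = 5.803 mol
n(Cl2) = PV/RT = (0.418 × 364) / (0.08206 × 838.15) = 2.212 mol
For 5.803 mol H2, stoichiometry requires (1/1) × 5.803 = 5.803 mol Cl2; 2.212 mol is available, so Cl2 is limiting.
n(HCl) = (2/1) × 2.212 = 4.424 mol
V(HCl) = nRT/P = 4.424 × 0.08206 × 290.05 / 1.52 = 69.27 L

69.3 L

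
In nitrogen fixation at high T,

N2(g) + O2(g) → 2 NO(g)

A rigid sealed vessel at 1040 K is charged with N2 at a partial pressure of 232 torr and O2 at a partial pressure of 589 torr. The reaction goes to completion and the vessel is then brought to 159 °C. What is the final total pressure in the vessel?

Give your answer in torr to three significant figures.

341 torr

With V and T fixed, P_i ∝ n_i, so the mole ratios apply directly to partial pressures at 1040 K.
P(O2) required for 232 torr of N2 = (1/1) × 232 = 232.0 torr; available 589 torr, so N2 is limiting.
P(O2) remaining = 589 − (1/1) × 232 = 357.0 torr
P(gaseous products) = (2)/1 × 232 = 464.0 torr
P_total at 1040 K = 357.0 + 464.0 = 821.0 torr
Scaling to 159 °C: P = 821.0 × 432.15/1040 = 341.1 torr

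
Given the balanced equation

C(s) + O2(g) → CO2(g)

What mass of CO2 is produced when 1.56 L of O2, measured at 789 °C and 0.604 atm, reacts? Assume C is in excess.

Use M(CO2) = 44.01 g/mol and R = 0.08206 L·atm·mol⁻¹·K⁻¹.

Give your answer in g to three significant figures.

n(O2) = PV/RT = (0.604 × 1.56) / (0.08206 × 1062.15) = 0.01081 mol
n(CO2) = (1/1) × 0.01081 = 0.01081 mol
m(CO2) = 0.01081 × 44.01 = 0.4757 g

0.476 g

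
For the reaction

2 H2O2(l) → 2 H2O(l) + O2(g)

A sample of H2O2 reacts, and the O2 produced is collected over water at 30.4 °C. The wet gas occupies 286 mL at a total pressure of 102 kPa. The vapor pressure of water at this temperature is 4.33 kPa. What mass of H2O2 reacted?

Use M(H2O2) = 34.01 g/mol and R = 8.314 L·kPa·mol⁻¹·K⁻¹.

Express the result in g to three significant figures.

0.753 g

P(O2) = 102 − 4.33 = 97.67 kPa
n(O2) = PV/RT = (97.67 × 0.2860) / (8.314 × 303.55) = 0.01107 mol
n(H2O2) = (2/1) × 0.01107 = 0.02214 mol
m(H2O2) = 0.02214 × 34.01 = 0.7530 g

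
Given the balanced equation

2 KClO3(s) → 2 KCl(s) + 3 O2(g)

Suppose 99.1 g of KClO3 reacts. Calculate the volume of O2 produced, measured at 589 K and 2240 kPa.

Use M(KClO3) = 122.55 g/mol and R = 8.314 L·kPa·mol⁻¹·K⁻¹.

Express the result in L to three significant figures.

2.65 L

n(KClO3) = 99.10 / 122.55 = 0.8086 mol
n(O2) = (3/2) × 0.8086 = 1.213 mol
V = nRT/P = 1.213 × 8.314 × 589 / 2240 = 2.652 L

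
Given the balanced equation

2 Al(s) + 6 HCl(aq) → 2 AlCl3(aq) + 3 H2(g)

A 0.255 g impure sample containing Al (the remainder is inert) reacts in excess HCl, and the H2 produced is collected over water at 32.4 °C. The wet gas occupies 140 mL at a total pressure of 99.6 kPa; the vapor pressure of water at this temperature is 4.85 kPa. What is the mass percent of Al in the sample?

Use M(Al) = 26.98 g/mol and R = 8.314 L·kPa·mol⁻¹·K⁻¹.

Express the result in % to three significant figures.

P(H2) = 99.6 − 4.85 = 94.75 kPa
n(H2) = PV/RT = (94.75 × 0.1400) / (8.314 × 305.55) = 0.005222 mol
n(Al) = (2/3) × 0.005222 = 0.003481 mol
m(Al) = 0.003481 × 26.98 = 0.09392 g
%Al = 0.09392 / 0.255 × 100 = 36.83%

36.8 %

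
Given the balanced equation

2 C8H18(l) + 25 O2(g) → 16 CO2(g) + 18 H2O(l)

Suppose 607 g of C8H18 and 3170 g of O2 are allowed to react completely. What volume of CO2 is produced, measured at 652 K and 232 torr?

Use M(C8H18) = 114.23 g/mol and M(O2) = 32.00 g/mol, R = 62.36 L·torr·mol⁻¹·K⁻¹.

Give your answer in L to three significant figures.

n(C8H18) = 607 / 114.23 = 5.314 mol
n(O2) = 3170 / 32.00 = 99.06 mol
For 5.314 mol C8H18, stoichiometry requires (25/2) × 5.314 = 66.42 mol O2; 99.06 mol is available, so C8H18 is limiting.
n(CO2) = (16/2) × 5.314 = 42.51 mol
V(CO2) = nRT/P = 42.51 × 62.36 × 652 / 232 = 7450 L

7450 L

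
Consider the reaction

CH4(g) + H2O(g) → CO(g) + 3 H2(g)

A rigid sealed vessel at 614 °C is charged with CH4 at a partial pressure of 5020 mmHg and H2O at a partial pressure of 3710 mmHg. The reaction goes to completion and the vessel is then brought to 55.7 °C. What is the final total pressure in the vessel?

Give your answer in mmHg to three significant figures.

5990 mmHg

Because the vessel is rigid and T is held at 614 °C, work the stoichiometry in partial pressures (P_i = n_iRT/V).
P(H2O) required for 5020 mmHg of CH4 = (1/1) × 5020 = 5020 mmHg; available 3710 mmHg, so H2O is limiting.
P(CH4) remaining = 5020 − (1/1) × 3710 = 1310 mmHg
P(gaseous products) = (1+3)/1 × 3710 = 14840 mmHg
P_total at 614 °C = 1310 + 14840 = 16150 mmHg
Scaling to 55.7 °C: P = 16150 × 328.85/887.15 = 5987 mmHg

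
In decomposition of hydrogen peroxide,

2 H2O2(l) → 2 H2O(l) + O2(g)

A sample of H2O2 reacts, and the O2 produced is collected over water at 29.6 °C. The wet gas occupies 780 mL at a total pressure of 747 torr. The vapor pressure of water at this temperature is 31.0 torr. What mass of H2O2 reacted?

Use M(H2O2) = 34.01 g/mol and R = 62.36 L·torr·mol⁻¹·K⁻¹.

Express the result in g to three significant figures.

P(O2) = 747 − 31.0 = 716.0 torr
n(O2) = PV/RT = (716.0 × 0.7800) / (62.36 × 302.75) = 0.02958 mol
n(H2O2) = (2/1) × 0.02958 = 0.05916 mol
m(H2O2) = 0.05916 × 34.01 = 2.012 g

2.01 g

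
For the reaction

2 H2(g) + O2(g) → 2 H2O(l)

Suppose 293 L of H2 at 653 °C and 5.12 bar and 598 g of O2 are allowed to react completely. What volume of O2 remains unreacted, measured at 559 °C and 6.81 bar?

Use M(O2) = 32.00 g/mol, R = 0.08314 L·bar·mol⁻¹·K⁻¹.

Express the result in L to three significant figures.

n(H2) = PV/RT = (5.12 × 293) / (0.08314 × 926.15) = 19.48 mol
n(O2) = 598 / 32.00 = 18.69 mol
For 19.48 mol H2, stoichiometry requires (1/2) × 19.48 = 9.740 mol O2; 18.69 mol is available, so H2 is limiting.
n(O2) consumed = (1/2) × 19.48 = 9.740 mol; remaining = 18.69 − 9.740 = 8.950 mol
V(O2) = nRT/P = 8.950 × 0.08314 × 832.15 / 6.81 = 90.93 L

90.9 L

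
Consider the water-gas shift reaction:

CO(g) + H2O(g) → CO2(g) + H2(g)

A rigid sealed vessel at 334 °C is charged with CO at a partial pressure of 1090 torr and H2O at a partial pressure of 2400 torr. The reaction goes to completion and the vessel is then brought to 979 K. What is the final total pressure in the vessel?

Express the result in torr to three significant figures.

With V and T fixed, P_i ∝ n_i, so the mole ratios apply directly to partial pressures at 334 °C.
P(H2O) required for 1090 torr of CO = (1/1) × 1090 = 1090 torr; available 2400 torr, so CO is limiting.
P(H2O) remaining = 2400 − (1/1) × 1090 = 1310 torr
P(gaseous products) = (1+1)/1 × 1090 = 2180 torr
P_total at 334 °C = 1310 + 2180 = 3490 torr
Scaling to 979 K: P = 3490 × 979/607.15 = 5627 torr

5630 torr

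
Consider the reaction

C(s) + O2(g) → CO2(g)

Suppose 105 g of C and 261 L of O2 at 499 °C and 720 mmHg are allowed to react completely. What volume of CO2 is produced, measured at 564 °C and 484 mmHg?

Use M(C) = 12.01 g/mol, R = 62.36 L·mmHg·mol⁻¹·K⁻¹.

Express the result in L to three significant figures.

421 L

n(C) = 105 / 12.01 = 8.743 mol
n(O2) = PV/RT = (720 × 261) / (62.36 × 772.15) = 3.903 mol
For 8.743 mol C, stoichiometry requires (1/1) × 8.743 = 8.743 mol O2; 3.903 mol is available, so O2 is limiting.
n(CO2) = (1/1) × 3.903 = 3.903 mol
V(CO2) = nRT/P = 3.903 × 62.36 × 837.15 / 484 = 421.0 L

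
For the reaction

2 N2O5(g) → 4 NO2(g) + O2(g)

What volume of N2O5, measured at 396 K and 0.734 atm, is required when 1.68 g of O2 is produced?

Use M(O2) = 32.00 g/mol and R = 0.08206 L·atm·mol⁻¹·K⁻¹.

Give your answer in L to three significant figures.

4.65 L

n(O2) = 1.680 / 32.00 = 0.05250 mol
n(N2O5) = (2/1) × 0.05250 = 0.1050 mol
V = nRT/P = 0.1050 × 0.08206 × 396 / 0.734 = 4.649 L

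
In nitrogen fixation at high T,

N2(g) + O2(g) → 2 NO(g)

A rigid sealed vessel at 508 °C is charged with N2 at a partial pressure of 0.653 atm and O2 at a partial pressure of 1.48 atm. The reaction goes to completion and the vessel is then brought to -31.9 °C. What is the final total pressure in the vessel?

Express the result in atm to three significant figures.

With V and T fixed, P_i ∝ n_i, so the mole ratios apply directly to partial pressures at 508 °C.
P(O2) required for 0.653 atm of N2 = (1/1) × 0.653 = 0.6530 atm; available 1.48 atm, so N2 is limiting.
P(O2) remaining = 1.48 − (1/1) × 0.653 = 0.8270 atm
P(gaseous products) = (2)/1 × 0.653 = 1.306 atm
P_total at 508 °C = 0.8270 + 1.306 = 2.133 atm
Scaling to -31.9 °C: P = 2.133 × 241.25/781.15 = 0.6588 atm

0.659 atm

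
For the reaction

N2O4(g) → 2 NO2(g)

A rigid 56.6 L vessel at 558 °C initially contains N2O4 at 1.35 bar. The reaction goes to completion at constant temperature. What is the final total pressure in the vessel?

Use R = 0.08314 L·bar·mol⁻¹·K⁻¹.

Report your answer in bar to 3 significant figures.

2.70 bar

Rigid vessel, constant T ⇒ P scales with total gas moles (1 → 2).
P_final = (2/1) × 1.35 = 2.700 bar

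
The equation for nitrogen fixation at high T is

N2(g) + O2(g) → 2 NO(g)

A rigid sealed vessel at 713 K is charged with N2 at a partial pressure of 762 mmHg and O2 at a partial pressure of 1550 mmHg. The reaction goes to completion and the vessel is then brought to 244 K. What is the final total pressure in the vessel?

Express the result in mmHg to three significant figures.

791 mmHg

With V and T fixed, P_i ∝ n_i, so the mole ratios apply directly to partial pressures at 713 K.
P(O2) required for 762 mmHg of N2 = (1/1) × 762 = 762.0 mmHg; available 1550 mmHg, so N2 is limiting.
P(O2) remaining = 1550 − (1/1) × 762 = 788.0 mmHg
P(gaseous products) = (2)/1 × 762 = 1524 mmHg
P_total at 713 K = 788.0 + 1524 = 2312 mmHg
Scaling to 244 K: P = 2312 × 244/713 = 791.2 mmHg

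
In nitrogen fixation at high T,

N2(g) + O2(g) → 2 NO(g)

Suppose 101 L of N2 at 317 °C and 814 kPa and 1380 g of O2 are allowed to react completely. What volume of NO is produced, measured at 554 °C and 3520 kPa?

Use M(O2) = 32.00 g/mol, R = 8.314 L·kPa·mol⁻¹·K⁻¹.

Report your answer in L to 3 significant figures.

65.5 L

n(N2) = PV/RT = (814 × 101) / (8.314 × 590.15) = 16.76 mol
n(O2) = 1380 / 32.00 = 43.12 mol
For 16.76 mol N2, stoichiometry requires (1/1) × 16.76 = 16.76 mol O2; 43.12 mol is available, so N2 is limiting.
n(NO) = (2/1) × 16.76 = 33.52 mol
V(NO) = nRT/P = 33.52 × 8.314 × 827.15 / 3520 = 65.49 L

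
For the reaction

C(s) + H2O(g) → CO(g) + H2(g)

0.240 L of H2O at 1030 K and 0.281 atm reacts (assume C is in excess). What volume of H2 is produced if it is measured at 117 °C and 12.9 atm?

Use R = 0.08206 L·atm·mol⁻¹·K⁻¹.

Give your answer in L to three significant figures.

0.00198 L

n(H2O) = PV/RT = (0.281 × 0.240) / (0.08206 × 1030) = 0.0007979 mol
n(H2) = (1/1) × 0.0007979 = 0.0007979 mol
V = nRT/P = 0.0007979 × 0.08206 × 390.15 / 12.9 = 0.001980 L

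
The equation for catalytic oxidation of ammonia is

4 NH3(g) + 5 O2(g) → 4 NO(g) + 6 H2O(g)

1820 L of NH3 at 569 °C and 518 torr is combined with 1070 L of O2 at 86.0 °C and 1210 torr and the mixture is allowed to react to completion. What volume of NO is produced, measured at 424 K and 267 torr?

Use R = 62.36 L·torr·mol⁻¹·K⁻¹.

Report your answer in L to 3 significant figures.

1780 L

n(NH3) = PV/RT = (518 × 1820) / (62.36 × 842.15) = 17.95 mol
n(O2) = PV/RT = (1210 × 1070) / (62.36 × 359.15) = 57.81 mol
For 17.95 mol NH3, stoichiometry requires (5/4) × 17.95 = 22.44 mol O2; 57.81 mol is available, so NH3 is limiting.
n(NO) = (4/4) × 17.95 = 17.95 mol
V(NO) = nRT/P = 17.95 × 62.36 × 424 / 267 = 1778 L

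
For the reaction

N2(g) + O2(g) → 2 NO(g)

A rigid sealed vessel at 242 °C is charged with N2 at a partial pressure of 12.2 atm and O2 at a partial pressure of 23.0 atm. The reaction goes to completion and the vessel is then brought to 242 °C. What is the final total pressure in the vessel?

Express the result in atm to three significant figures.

Because the vessel is rigid and T is held at 242 °C, work the stoichiometry in partial pressures (P_i = n_iRT/V).
P(O2) required for 12.2 atm of N2 = (1/1) × 12.2 = 12.20 atm; available 23.0 atm, so N2 is limiting.
P(O2) remaining = 23.0 − (1/1) × 12.2 = 10.80 atm
P(gaseous products) = (2)/1 × 12.2 = 24.40 atm
P_total at 242 °C = 10.80 + 24.40 = 35.20 atm
Scaling to 242 °C: P = 35.20 × 515.15/515.15 = 35.20 atm

35.2 atm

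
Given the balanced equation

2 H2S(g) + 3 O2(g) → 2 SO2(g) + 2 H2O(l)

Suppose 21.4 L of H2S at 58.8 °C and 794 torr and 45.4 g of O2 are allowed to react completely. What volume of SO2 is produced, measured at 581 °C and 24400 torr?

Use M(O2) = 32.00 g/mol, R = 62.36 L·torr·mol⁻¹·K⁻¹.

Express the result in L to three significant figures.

n(H2S) = PV/RT = (794 × 21.4) / (62.36 × 331.95) = 0.8208 mol
n(O2) = 45.4 / 32.00 = 1.419 mol
For 0.8208 mol H2S, stoichiometry requires (3/2) × 0.8208 = 1.231 mol O2; 1.419 mol is available, so H2S is limiting.
n(SO2) = (2/2) × 0.8208 = 0.8208 mol
V(SO2) = nRT/P = 0.8208 × 62.36 × 854.15 / 24400 = 1.792 L

1.79 L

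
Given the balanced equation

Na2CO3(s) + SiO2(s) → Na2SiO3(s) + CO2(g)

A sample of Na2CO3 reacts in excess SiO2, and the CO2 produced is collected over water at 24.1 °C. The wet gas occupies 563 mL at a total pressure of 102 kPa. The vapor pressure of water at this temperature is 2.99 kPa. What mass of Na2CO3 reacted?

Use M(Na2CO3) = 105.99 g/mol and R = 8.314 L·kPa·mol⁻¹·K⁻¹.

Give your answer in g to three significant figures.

P(CO2) = 102 − 2.99 = 99.01 kPa
n(CO2) = PV/RT = (99.01 × 0.5630) / (8.314 × 297.25) = 0.02256 mol
n(Na2CO3) = (1/1) × 0.02256 = 0.02256 mol
m(Na2CO3) = 0.02256 × 105.99 = 2.391 g

2.39 g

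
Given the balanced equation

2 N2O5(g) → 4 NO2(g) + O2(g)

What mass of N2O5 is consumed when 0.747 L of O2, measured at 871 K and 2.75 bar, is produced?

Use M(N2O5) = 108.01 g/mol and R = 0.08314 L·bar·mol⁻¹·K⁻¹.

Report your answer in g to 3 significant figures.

6.13 g

n(O2) = PV/RT = (2.75 × 0.747) / (0.08314 × 871) = 0.02837 mol
n(N2O5) = (2/1) × 0.02837 = 0.05674 mol
m(N2O5) = 0.05674 × 108.01 = 6.128 g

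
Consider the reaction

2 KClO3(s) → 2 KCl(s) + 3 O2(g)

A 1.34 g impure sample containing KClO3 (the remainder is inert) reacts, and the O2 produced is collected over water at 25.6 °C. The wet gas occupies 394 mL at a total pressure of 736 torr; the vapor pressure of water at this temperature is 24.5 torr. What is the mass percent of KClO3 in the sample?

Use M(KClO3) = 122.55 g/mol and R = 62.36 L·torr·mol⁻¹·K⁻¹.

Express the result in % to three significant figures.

P(O2) = 736 − 24.5 = 711.5 torr
n(O2) = PV/RT = (711.5 × 0.3940) / (62.36 × 298.75) = 0.01505 mol
n(KClO3) = (2/3) × 0.01505 = 0.01003 mol
m(KClO3) = 0.01003 × 122.55 = 1.229 g
%KClO3 = 1.229 / 1.34 × 100 = 91.72%

91.7 %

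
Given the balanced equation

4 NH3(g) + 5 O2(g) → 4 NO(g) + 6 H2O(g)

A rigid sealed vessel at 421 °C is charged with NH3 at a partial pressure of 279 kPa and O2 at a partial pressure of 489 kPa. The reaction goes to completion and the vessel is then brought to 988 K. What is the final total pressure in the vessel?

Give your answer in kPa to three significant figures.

At constant V, partial pressures at 421 °C are proportional to moles, so apply stoichiometry directly to pressures.
P(O2) required for 279 kPa of NH3 = (5/4) × 279 = 348.8 kPa; available 489 kPa, so NH3 is limiting.
P(O2) remaining = 489 − (5/4) × 279 = 140.2 kPa
P(gaseous products) = (4+6)/4 × 279 = 697.5 kPa
P_total at 421 °C = 140.2 + 697.5 = 837.7 kPa
Scaling to 988 K: P = 837.7 × 988/694.15 = 1192 kPa

1190 kPa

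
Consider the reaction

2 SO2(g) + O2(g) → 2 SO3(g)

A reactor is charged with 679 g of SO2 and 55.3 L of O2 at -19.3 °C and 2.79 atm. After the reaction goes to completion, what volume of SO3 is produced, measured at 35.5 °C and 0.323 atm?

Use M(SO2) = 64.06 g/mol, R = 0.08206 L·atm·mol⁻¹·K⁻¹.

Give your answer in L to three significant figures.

831 L

n(SO2) = 679 / 64.06 = 10.60 mol
n(O2) = PV/RT = (2.79 × 55.3) / (0.08206 × 253.85) = 7.407 mol
For 10.60 mol SO2, stoichiometry requires (1/2) × 10.60 = 5.300 mol O2; 7.407 mol is available, so SO2 is limiting.
n(SO3) = (2/2) × 10.60 = 10.60 mol
V(SO3) = nRT/P = 10.60 × 0.08206 × 308.65 / 0.323 = 831.2 L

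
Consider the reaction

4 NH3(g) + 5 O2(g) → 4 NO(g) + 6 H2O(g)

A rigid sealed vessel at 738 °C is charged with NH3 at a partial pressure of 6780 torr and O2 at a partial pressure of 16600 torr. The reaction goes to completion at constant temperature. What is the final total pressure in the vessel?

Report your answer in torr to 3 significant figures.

25100 torr

With V and T fixed, P_i ∝ n_i, so the mole ratios apply directly to partial pressures at 738 °C.
P(O2) required for 6780 torr of NH3 = (5/4) × 6780 = 8475 torr; available 16600 torr, so NH3 is limiting.
P(O2) remaining = 16600 − (5/4) × 6780 = 8125 torr
P(gaseous products) = (4+6)/4 × 6780 = 16950 torr
P_total at 738 °C = 8125 + 16950 = 25080 torr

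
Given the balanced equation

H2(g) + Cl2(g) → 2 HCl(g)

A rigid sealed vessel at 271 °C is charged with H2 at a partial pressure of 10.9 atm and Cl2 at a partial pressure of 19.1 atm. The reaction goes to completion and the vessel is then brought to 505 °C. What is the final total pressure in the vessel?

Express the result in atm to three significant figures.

At constant V, partial pressures at 271 °C are proportional to moles, so apply stoichiometry directly to pressures.
P(Cl2) required for 10.9 atm of H2 = (1/1) × 10.9 = 10.90 atm; available 19.1 atm, so H2 is limiting.
P(Cl2) remaining = 19.1 − (1/1) × 10.9 = 8.200 atm
P(gaseous products) = (2)/1 × 10.9 = 21.80 atm
P_total at 271 °C = 8.200 + 21.80 = 30.00 atm
Scaling to 505 °C: P = 30.00 × 778.15/544.15 = 42.90 atm

42.9 atm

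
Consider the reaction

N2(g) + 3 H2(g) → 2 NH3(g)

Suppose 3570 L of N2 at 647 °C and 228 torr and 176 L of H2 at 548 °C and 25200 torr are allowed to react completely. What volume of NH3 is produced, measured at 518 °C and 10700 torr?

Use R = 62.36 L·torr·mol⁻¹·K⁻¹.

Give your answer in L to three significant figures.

131 L

n(N2) = PV/RT = (228 × 3570) / (62.36 × 920.15) = 14.19 mol
n(H2) = PV/RT = (25200 × 176) / (62.36 × 821.15) = 86.61 mol
For 14.19 mol N2, stoichiometry requires (3/1) × 14.19 = 42.57 mol H2; 86.61 mol is available, so N2 is limiting.
n(NH3) = (2/1) × 14.19 = 28.38 mol
V(NH3) = nRT/P = 28.38 × 62.36 × 791.15 / 10700 = 130.9 L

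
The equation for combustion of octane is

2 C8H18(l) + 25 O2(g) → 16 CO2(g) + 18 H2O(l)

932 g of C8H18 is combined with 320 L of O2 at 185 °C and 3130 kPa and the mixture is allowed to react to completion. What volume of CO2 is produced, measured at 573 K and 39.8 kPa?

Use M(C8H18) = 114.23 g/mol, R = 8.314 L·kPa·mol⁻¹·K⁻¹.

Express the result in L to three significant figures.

7810 L

n(C8H18) = 932 / 114.23 = 8.159 mol
n(O2) = PV/RT = (3130 × 320) / (8.314 × 458.15) = 263.0 mol
For 8.159 mol C8H18, stoichiometry requires (25/2) × 8.159 = 102.0 mol O2; 263.0 mol is available, so C8H18 is limiting.
n(CO2) = (16/2) × 8.159 = 65.27 mol
V(CO2) = nRT/P = 65.27 × 8.314 × 573 / 39.8 = 7813 L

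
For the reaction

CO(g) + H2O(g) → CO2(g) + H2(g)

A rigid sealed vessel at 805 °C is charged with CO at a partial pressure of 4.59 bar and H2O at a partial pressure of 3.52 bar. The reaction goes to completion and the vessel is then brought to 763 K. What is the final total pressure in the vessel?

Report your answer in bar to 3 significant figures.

With V and T fixed, P_i ∝ n_i, so the mole ratios apply directly to partial pressures at 805 °C.
P(H2O) required for 4.59 bar of CO = (1/1) × 4.59 = 4.590 bar; available 3.52 bar, so H2O is limiting.
P(CO) remaining = 4.59 − (1/1) × 3.52 = 1.070 bar
P(gaseous products) = (1+1)/1 × 3.52 = 7.040 bar
P_total at 805 °C = 1.070 + 7.040 = 8.110 bar
Scaling to 763 K: P = 8.110 × 763/1078.15 = 5.739 bar

5.74 bar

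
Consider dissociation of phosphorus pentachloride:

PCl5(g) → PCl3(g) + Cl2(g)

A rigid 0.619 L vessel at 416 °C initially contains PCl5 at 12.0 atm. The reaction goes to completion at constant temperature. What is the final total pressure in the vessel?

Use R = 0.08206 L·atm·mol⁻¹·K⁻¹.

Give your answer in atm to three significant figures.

Since T and V are fixed, P_final/P_initial = n_final/n_initial = 2/1.
P_final = (2/1) × 12.0 = 24.00 atm

24.0 atm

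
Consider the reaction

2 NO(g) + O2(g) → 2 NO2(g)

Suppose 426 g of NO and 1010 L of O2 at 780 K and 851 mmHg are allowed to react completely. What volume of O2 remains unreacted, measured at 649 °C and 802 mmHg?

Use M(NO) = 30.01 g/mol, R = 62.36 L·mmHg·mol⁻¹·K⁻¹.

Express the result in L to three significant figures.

758 L

n(NO) = 426 / 30.01 = 14.20 mol
n(O2) = PV/RT = (851 × 1010) / (62.36 × 780) = 17.67 mol
For 14.20 mol NO, stoichiometry requires (1/2) × 14.20 = 7.100 mol O2; 17.67 mol is available, so NO is limiting.
n(O2) consumed = (1/2) × 14.20 = 7.100 mol; remaining = 17.67 − 7.100 = 10.57 mol
V(O2) = nRT/P = 10.57 × 62.36 × 922.15 / 802 = 757.9 L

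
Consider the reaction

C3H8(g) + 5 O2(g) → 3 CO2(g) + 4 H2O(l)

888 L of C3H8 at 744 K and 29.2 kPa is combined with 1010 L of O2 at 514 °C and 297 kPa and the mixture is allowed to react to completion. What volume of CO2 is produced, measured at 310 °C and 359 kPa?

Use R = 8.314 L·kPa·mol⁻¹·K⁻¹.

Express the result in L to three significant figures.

n(C3H8) = PV/RT = (29.2 × 888) / (8.314 × 744) = 4.192 mol
n(O2) = PV/RT = (297 × 1010) / (8.314 × 787.15) = 45.84 mol
For 4.192 mol C3H8, stoichiometry requires (5/1) × 4.192 = 20.96 mol O2; 45.84 mol is available, so C3H8 is limiting.
n(CO2) = (3/1) × 4.192 = 12.58 mol
V(CO2) = nRT/P = 12.58 × 8.314 × 583.15 / 359 = 169.9 L

170 L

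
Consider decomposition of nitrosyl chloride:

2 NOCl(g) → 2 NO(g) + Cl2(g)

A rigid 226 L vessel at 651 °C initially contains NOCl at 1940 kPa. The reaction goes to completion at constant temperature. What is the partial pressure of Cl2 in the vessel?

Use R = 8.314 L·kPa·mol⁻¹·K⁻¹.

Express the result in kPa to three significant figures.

970 kPa

n(NOCl)₀ = PV/RT = (1940 × 226) / (8.314 × 924.15) = 57.06 mol
n(Cl2) = (1/2) × 57.06 = 28.53 mol
P(Cl2) = nRT/V = 28.53 × 8.314 × 924.15 / 226 = 969.9 kPa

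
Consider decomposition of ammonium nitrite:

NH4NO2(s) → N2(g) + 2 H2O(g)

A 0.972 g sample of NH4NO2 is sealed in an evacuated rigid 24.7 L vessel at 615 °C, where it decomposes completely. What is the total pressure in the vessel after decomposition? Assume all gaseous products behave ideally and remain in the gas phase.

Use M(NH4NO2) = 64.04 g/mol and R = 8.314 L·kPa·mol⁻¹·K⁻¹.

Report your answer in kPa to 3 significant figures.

n(NH4NO2) = 0.972 / 64.04 = 0.01518 mol
n(gas produced) = (3/1) × 0.01518 = 0.04554 mol
P = nRT/V = 0.04554 × 8.314 × 888.15 / 24.7 = 13.61 kPa

13.6 kPa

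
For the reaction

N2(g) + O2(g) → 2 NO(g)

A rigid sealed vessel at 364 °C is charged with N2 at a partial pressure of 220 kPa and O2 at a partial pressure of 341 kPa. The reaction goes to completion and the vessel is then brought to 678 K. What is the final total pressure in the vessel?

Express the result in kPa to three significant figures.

Because the vessel is rigid and T is held at 364 °C, work the stoichiometry in partial pressures (P_i = n_iRT/V).
P(O2) required for 220 kPa of N2 = (1/1) × 220 = 220.0 kPa; available 341 kPa, so N2 is limiting.
P(O2) remaining = 341 − (1/1) × 220 = 121.0 kPa
P(gaseous products) = (2)/1 × 220 = 440.0 kPa
P_total at 364 °C = 121.0 + 440.0 = 561.0 kPa
Scaling to 678 K: P = 561.0 × 678/637.15 = 597.0 kPa

597 kPa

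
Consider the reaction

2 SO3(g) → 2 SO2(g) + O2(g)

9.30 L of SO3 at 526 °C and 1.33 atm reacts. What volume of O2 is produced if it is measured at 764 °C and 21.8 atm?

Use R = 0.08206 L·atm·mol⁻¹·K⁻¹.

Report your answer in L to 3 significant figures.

n(SO3) = PV/RT = (1.33 × 9.30) / (0.08206 × 799.15) = 0.1886 mol
n(O2) = (1/2) × 0.1886 = 0.09430 mol
V = nRT/P = 0.09430 × 0.08206 × 1037.15 / 21.8 = 0.3682 L

0.368 L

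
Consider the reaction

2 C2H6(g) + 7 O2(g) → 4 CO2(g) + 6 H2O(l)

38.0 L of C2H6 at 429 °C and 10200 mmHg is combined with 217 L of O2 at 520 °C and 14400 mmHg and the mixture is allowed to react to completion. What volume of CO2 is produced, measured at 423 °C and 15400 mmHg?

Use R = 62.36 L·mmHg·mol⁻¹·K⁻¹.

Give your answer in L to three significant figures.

49.9 L

n(C2H6) = PV/RT = (10200 × 38.0) / (62.36 × 702.15) = 8.852 mol
n(O2) = PV/RT = (14400 × 217) / (62.36 × 793.15) = 63.18 mol
For 8.852 mol C2H6, stoichiometry requires (7/2) × 8.852 = 30.98 mol O2; 63.18 mol is available, so C2H6 is limiting.
n(CO2) = (4/2) × 8.852 = 17.70 mol
V(CO2) = nRT/P = 17.70 × 62.36 × 696.15 / 15400 = 49.90 L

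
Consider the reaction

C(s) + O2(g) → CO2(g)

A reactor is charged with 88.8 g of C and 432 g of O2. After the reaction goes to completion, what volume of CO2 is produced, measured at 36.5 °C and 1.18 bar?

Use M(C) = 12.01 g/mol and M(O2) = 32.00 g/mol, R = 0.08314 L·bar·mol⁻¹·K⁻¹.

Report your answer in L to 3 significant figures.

161 L

n(C) = 88.8 / 12.01 = 7.394 mol
n(O2) = 432 / 32.00 = 13.50 mol
For 7.394 mol C, stoichiometry requires (1/1) × 7.394 = 7.394 mol O2; 13.50 mol is available, so C is limiting.
n(CO2) = (1/1) × 7.394 = 7.394 mol
V(CO2) = nRT/P = 7.394 × 0.08314 × 309.65 / 1.18 = 161.3 L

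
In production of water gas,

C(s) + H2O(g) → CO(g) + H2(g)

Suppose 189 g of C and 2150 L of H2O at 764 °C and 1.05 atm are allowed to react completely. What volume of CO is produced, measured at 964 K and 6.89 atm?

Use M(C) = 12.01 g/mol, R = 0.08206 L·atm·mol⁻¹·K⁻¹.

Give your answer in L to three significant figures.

n(C) = 189 / 12.01 = 15.74 mol
n(H2O) = PV/RT = (1.05 × 2150) / (0.08206 × 1037.15) = 26.52 mol
For 15.74 mol C, stoichiometry requires (1/1) × 15.74 = 15.74 mol H2O; 26.52 mol is available, so C is limiting.
n(CO) = (1/1) × 15.74 = 15.74 mol
V(CO) = nRT/P = 15.74 × 0.08206 × 964 / 6.89 = 180.7 L

181 L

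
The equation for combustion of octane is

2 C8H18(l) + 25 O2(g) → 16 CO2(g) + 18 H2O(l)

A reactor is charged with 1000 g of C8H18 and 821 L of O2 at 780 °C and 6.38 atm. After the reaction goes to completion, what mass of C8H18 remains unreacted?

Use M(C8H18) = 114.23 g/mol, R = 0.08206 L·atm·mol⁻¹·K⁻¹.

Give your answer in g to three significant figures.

446 g

n(C8H18) = 1000 / 114.23 = 8.754 mol
n(O2) = PV/RT = (6.38 × 821) / (0.08206 × 1053.15) = 60.61 mol
For 8.754 mol C8H18, stoichiometry requires (25/2) × 8.754 = 109.4 mol O2; 60.61 mol is available, so O2 is limiting.
n(C8H18) consumed = (2/25) × 60.61 = 4.849 mol; remaining = 8.754 − 4.849 = 3.905 mol
m(C8H18) = 3.905 × 114.23 = 446.1 g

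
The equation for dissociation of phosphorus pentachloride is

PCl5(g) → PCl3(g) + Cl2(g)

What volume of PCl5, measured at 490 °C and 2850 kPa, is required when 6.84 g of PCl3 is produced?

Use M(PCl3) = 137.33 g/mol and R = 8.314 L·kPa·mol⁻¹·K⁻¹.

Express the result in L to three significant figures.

0.111 L

n(PCl3) = 6.840 / 137.33 = 0.04981 mol
n(PCl5) = (1/1) × 0.04981 = 0.04981 mol
V = nRT/P = 0.04981 × 8.314 × 763.15 / 2850 = 0.1109 L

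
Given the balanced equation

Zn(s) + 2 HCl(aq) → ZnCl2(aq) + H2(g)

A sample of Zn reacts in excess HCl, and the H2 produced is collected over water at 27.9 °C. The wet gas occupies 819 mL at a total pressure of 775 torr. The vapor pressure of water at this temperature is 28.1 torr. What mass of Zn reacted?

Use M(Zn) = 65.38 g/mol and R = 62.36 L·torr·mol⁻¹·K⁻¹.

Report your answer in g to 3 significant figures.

P(H2) = 775 − 28.1 = 746.9 torr
n(H2) = PV/RT = (746.9 × 0.8190) / (62.36 × 301.05) = 0.03258 mol
n(Zn) = (1/1) × 0.03258 = 0.03258 mol
m(Zn) = 0.03258 × 65.38 = 2.130 g

2.13 g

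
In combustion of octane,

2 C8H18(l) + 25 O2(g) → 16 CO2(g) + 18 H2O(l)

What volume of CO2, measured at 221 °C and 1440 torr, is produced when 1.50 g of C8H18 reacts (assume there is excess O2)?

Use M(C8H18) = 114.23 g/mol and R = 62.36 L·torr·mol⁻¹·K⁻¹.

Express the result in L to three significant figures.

n(C8H18) = 1.500 / 114.23 = 0.01313 mol
n(CO2) = (16/2) × 0.01313 = 0.1050 mol
V = nRT/P = 0.1050 × 62.36 × 494.15 / 1440 = 2.247 L

2.25 L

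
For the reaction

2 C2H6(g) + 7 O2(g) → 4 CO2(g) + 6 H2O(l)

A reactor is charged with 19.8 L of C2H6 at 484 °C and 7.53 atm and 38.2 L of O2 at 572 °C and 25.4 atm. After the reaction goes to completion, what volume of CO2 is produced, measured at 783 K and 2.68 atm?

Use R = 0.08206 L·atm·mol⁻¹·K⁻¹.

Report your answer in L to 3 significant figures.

115 L

n(C2H6) = PV/RT = (7.53 × 19.8) / (0.08206 × 757.15) = 2.400 mol
n(O2) = PV/RT = (25.4 × 38.2) / (0.08206 × 845.15) = 13.99 mol
For 2.400 mol C2H6, stoichiometry requires (7/2) × 2.400 = 8.400 mol O2; 13.99 mol is available, so C2H6 is limiting.
n(CO2) = (4/2) × 2.400 = 4.800 mol
V(CO2) = nRT/P = 4.800 × 0.08206 × 783 / 2.68 = 115.1 L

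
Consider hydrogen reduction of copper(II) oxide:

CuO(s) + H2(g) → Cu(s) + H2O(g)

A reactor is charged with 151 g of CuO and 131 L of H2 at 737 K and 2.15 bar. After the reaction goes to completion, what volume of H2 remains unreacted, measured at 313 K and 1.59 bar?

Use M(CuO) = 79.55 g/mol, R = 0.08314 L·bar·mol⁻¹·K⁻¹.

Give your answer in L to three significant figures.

44.2 L

n(CuO) = 151 / 79.55 = 1.898 mol
n(H2) = PV/RT = (2.15 × 131) / (0.08314 × 737) = 4.597 mol
For 1.898 mol CuO, stoichiometry requires (1/1) × 1.898 = 1.898 mol H2; 4.597 mol is available, so CuO is limiting.
n(H2) consumed = (1/1) × 1.898 = 1.898 mol; remaining = 4.597 − 1.898 = 2.699 mol
V(H2) = nRT/P = 2.699 × 0.08314 × 313 / 1.59 = 44.17 L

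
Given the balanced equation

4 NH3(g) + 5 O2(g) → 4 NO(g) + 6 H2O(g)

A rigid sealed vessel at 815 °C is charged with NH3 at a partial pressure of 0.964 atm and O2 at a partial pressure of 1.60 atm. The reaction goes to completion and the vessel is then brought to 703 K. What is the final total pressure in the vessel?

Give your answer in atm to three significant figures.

1.81 atm

Because the vessel is rigid and T is held at 815 °C, work the stoichiometry in partial pressures (P_i = n_iRT/V).
P(O2) required for 0.964 atm of NH3 = (5/4) × 0.964 = 1.205 atm; available 1.60 atm, so NH3 is limiting.
P(O2) remaining = 1.60 − (5/4) × 0.964 = 0.3950 atm
P(gaseous products) = (4+6)/4 × 0.964 = 2.410 atm
P_total at 815 °C = 0.3950 + 2.410 = 2.805 atm
Scaling to 703 K: P = 2.805 × 703/1088.15 = 1.812 atm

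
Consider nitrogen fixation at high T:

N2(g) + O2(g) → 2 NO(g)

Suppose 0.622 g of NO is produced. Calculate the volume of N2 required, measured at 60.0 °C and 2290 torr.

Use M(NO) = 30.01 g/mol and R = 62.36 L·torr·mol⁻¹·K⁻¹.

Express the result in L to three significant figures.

n(NO) = 0.6220 / 30.01 = 0.02073 mol
n(N2) = (1/2) × 0.02073 = 0.01036 mol
V = nRT/P = 0.01036 × 62.36 × 333.15 / 2290 = 0.09399 L

0.0940 L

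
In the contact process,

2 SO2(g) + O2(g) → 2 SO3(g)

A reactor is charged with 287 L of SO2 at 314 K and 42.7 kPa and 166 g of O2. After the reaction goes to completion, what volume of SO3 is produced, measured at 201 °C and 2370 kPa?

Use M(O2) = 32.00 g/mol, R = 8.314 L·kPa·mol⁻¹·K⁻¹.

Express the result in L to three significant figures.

7.81 L

n(SO2) = PV/RT = (42.7 × 287) / (8.314 × 314) = 4.694 mol
n(O2) = 166 / 32.00 = 5.188 mol
For 4.694 mol SO2, stoichiometry requires (1/2) × 4.694 = 2.347 mol O2; 5.188 mol is available, so SO2 is limiting.
n(SO3) = (2/2) × 4.694 = 4.694 mol
V(SO3) = nRT/P = 4.694 × 8.314 × 474.15 / 2370 = 7.808 L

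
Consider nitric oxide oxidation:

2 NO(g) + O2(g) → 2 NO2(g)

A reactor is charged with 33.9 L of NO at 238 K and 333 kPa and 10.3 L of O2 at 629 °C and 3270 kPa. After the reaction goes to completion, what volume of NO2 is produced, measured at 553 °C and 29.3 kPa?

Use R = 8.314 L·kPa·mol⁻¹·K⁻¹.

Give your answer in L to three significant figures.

1340 L

n(NO) = PV/RT = (333 × 33.9) / (8.314 × 238) = 5.705 mol
n(O2) = PV/RT = (3270 × 10.3) / (8.314 × 902.15) = 4.491 mol
For 5.705 mol NO, stoichiometry requires (1/2) × 5.705 = 2.853 mol O2; 4.491 mol is available, so NO is limiting.
n(NO2) = (2/2) × 5.705 = 5.705 mol
V(NO2) = nRT/P = 5.705 × 8.314 × 826.15 / 29.3 = 1337 L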